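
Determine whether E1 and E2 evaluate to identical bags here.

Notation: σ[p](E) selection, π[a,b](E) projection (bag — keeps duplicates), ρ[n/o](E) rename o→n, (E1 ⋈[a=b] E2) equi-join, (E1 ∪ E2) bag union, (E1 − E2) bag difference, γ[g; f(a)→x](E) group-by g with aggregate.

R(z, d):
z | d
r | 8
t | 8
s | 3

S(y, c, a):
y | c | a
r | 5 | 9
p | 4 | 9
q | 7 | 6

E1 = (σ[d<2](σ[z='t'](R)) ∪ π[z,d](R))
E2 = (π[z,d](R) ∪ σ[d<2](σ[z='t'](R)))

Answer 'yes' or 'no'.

E1 per-node cardinality:
  R → 3
  σ[z='t'](R) → 1
  σ[d<2](σ[z='t'](R)) → 0
  R → 3
  π[z,d](R) → 3
  (σ[d<2](σ[z='t'](R)) ∪ π[z,d](R)) → 3
E2 per-node cardinality:
  R → 3
  π[z,d](R) → 3
  R → 3
  σ[z='t'](R) → 1
  σ[d<2](σ[z='t'](R)) → 0
  (π[z,d](R) ∪ σ[d<2](σ[z='t'](R))) → 3

E1 and E2 produce the same multiset:
z | d
r | 8
s | 3
t | 8

yes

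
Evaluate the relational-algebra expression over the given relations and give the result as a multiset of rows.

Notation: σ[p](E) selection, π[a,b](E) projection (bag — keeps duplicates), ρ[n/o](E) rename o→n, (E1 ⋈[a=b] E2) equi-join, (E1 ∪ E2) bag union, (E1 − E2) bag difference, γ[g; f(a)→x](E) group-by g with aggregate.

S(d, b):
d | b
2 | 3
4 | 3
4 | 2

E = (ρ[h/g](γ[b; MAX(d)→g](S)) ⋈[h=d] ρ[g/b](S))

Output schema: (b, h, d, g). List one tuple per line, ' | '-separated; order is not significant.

Stepwise |·|:
  S → 3
  γ[b; MAX(d)→g](S) → 2
  ρ[h/g](γ[b; MAX(d)→g](S)) → 2
  S → 3
  ρ[g/b](S) → 3
  (ρ[h/g](γ[b; MAX(d)→g](S)) ⋈[h=d] ρ[g/b](S)) → 4

== RESULT ==
b | h | d | g
2 | 4 | 4 | 2
2 | 4 | 4 | 3
3 | 4 | 4 | 2
3 | 4 | 4 | 3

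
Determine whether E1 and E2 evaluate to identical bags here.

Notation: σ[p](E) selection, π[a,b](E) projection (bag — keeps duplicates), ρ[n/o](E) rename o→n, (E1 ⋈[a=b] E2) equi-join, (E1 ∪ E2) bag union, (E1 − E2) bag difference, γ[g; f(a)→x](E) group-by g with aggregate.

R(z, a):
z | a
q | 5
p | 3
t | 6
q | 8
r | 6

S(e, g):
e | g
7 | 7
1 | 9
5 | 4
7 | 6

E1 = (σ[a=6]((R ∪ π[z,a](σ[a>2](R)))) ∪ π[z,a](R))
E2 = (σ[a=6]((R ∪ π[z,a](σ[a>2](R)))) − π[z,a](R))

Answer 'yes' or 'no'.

E1 per-node cardinality:
  R → 5
  R → 5
  σ[a>2](R) → 5
  π[z,a](σ[a>2](R)) → 5
  (R ∪ π[z,a](σ[a>2](R))) → 10
  σ[a=6]((R ∪ π[z,a](σ[a>2](R)))) → 4
  R → 5
  π[z,a](R) → 5
  (σ[a=6]((R ∪ π[z,a](σ[a>2](R)))) ∪ π[z,a](R)) → 9
E2 per-node cardinality:
  R → 5
  R → 5
  σ[a>2](R) → 5
  π[z,a](σ[a>2](R)) → 5
  (R ∪ π[z,a](σ[a>2](R))) → 10
  σ[a=6]((R ∪ π[z,a](σ[a>2](R)))) → 4
  R → 5
  π[z,a](R) → 5
  (σ[a=6]((R ∪ π[z,a](σ[a>2](R)))) − π[z,a](R)) → 2

E1 result:
z | a
p | 3
q | 5
q | 8
r | 6
r | 6
r | 6
t | 6
t | 6
t | 6
E2 result:
z | a
r | 6
t | 6
Witness: ('q', 8) appears 1× in E1 but 0× in E2.

no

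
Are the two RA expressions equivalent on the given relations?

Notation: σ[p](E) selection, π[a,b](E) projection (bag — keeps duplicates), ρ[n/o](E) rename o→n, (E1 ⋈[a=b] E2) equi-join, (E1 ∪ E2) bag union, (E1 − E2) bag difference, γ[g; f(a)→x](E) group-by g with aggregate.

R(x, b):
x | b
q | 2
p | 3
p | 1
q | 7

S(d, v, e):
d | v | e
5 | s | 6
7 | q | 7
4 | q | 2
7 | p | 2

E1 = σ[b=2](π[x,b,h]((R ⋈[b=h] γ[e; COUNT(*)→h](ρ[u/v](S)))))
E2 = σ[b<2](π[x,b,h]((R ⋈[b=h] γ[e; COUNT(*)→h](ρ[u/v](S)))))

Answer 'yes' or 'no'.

E1 subexpression sizes:
  R → 4
  S → 4
  ρ[u/v](S) → 4
  γ[e; COUNT(*)→h](ρ[u/v](S)) → 3
  (R ⋈[b=h] γ[e; COUNT(*)→h](ρ[u/v](S))) → 3
  π[x,b,h]((R ⋈[b=h] γ[e; COUNT(*)→h](ρ[u/v](S)))) → 3
  σ[b=2](π[x,b,h]((R ⋈[b=h] γ[e; COUNT(*)→h](ρ[u/v](S))))) → 1
E2 subexpression sizes:
  R → 4
  S → 4
  ρ[u/v](S) → 4
  γ[e; COUNT(*)→h](ρ[u/v](S)) → 3
  (R ⋈[b=h] γ[e; COUNT(*)→h](ρ[u/v](S))) → 3
  π[x,b,h]((R ⋈[b=h] γ[e; COUNT(*)→h](ρ[u/v](S)))) → 3
  σ[b<2](π[x,b,h]((R ⋈[b=h] γ[e; COUNT(*)→h](ρ[u/v](S))))) → 2

E1 result:
x | b | h
q | 2 | 2
E2 result:
x | b | h
p | 1 | 1
p | 1 | 1
Witness: ('q', 2, 2) appears 1× in E1 but 0× in E2.

no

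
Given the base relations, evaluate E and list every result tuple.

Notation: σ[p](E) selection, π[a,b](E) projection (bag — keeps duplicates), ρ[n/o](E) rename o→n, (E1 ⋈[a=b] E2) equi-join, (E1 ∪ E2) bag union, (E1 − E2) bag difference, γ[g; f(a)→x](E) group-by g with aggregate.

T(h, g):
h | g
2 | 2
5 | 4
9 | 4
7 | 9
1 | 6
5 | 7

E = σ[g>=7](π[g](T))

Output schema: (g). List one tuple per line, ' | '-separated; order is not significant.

Per-node cardinality:
  T → 6
  π[g](T) → 6
  σ[g>=7](π[g](T)) → 2

== RESULT ==
g
7
9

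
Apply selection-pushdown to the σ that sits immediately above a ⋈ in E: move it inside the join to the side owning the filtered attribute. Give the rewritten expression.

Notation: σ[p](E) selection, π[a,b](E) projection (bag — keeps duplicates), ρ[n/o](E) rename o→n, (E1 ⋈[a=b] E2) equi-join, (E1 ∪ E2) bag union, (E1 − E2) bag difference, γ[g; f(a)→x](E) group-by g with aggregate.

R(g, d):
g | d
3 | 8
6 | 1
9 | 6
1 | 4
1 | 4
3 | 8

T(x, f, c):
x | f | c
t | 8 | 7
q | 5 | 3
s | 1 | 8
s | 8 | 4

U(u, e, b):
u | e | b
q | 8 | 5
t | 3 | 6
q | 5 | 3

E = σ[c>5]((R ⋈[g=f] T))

σ filters on c, owned by the right side.
E' = (R ⋈[g=f] σ[c>5](T))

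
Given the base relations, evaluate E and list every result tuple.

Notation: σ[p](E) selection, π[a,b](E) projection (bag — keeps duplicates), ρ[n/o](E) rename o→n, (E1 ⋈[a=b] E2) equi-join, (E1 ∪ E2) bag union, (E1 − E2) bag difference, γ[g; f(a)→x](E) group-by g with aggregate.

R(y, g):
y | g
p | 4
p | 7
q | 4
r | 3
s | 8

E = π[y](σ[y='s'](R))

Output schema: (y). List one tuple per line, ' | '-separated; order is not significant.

Subexpression sizes:
  R → 5
  σ[y='s'](R) → 1
  π[y](σ[y='s'](R)) → 1

== RESULT ==
y
s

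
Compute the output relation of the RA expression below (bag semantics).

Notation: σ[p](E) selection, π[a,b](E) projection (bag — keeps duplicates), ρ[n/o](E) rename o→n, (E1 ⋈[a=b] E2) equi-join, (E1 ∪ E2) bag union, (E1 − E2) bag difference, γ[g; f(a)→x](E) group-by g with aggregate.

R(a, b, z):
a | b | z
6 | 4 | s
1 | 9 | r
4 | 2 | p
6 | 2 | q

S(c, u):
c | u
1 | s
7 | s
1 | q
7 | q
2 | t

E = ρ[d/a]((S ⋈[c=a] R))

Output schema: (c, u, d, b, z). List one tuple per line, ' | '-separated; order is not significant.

Subexpression sizes:
  S → 5
  R → 4
  (S ⋈[c=a] R) → 2
  ρ[d/a]((S ⋈[c=a] R)) → 2

== RESULT ==
c | u | d | b | z
1 | q | 1 | 9 | r
1 | s | 1 | 9 | r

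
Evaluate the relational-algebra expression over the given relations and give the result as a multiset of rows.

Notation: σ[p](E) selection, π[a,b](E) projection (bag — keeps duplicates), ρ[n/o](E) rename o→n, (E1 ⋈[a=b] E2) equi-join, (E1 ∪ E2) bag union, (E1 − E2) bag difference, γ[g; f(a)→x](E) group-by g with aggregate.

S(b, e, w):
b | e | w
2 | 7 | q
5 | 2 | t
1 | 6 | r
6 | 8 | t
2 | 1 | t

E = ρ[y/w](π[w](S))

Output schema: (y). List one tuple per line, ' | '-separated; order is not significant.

Per-node cardinality:
  S → 5
  π[w](S) → 5
  ρ[y/w](π[w](S)) → 5

== RESULT ==
y
q
r
t
t
t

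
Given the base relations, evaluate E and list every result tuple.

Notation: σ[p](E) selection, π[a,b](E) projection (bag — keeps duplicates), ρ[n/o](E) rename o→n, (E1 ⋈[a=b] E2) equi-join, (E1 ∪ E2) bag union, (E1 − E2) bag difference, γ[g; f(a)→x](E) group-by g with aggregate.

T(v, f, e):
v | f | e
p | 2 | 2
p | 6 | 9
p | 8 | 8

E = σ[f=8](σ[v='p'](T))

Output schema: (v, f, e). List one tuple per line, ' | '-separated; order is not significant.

Stepwise |·|:
  T → 3
  σ[v='p'](T) → 3
  σ[f=8](σ[v='p'](T)) → 1

== RESULT ==
v | f | e
p | 8 | 8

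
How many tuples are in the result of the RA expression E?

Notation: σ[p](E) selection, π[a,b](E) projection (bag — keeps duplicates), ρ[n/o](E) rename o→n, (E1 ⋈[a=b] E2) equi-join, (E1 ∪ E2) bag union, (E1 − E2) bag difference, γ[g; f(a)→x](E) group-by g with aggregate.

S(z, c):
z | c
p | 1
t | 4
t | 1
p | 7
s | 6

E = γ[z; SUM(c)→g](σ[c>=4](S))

Row counts bottom-up:
  S → 5
  σ[c>=4](S) → 3
  γ[z; SUM(c)→g](σ[c>=4](S)) → 3

|E| = 3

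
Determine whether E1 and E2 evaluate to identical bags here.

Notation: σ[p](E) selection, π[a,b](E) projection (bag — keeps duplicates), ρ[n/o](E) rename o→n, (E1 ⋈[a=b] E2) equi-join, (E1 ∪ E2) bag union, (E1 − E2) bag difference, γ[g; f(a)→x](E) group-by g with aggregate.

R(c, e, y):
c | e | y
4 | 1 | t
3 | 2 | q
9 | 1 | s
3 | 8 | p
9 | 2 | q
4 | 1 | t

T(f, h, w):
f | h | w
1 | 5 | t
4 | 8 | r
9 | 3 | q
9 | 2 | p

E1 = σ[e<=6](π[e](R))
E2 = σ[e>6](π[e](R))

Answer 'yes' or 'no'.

E1 subexpression sizes:
  R → 6
  π[e](R) → 6
  σ[e<=6](π[e](R)) → 5
E2 subexpression sizes:
  R → 6
  π[e](R) → 6
  σ[e>6](π[e](R)) → 1

E1 result:
e
1
1
1
2
2
E2 result:
e
8
Witness: (1,) appears 3× in E1 but 0× in E2.

no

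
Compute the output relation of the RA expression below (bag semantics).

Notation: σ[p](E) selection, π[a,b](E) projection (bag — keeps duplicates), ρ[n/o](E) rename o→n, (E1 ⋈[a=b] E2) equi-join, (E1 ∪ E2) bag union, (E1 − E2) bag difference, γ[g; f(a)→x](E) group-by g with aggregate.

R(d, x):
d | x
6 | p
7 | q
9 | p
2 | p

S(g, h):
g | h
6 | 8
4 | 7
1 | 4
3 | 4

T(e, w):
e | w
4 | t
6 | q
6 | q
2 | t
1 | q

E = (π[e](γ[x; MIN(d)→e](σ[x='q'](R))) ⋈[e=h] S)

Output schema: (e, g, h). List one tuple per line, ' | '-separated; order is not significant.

Stepwise |·|:
  R → 4
  σ[x='q'](R) → 1
  γ[x; MIN(d)→e](σ[x='q'](R)) → 1
  π[e](γ[x; MIN(d)→e](σ[x='q'](R))) → 1
  S → 4
  (π[e](γ[x; MIN(d)→e](σ[x='q'](R))) ⋈[e=h] S) → 1

== RESULT ==
e | g | h
7 | 4 | 7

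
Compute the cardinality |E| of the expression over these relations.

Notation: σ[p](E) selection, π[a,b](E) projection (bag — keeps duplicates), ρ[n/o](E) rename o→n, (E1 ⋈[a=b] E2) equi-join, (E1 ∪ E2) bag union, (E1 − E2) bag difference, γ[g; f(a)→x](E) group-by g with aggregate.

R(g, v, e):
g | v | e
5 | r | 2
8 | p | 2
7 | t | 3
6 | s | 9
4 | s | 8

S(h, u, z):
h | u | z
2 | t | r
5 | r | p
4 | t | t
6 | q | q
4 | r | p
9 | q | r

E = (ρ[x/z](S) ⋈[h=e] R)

Stepwise |·|:
  S → 6
  ρ[x/z](S) → 6
  R → 5
  (ρ[x/z](S) ⋈[h=e] R) → 3

|E| = 3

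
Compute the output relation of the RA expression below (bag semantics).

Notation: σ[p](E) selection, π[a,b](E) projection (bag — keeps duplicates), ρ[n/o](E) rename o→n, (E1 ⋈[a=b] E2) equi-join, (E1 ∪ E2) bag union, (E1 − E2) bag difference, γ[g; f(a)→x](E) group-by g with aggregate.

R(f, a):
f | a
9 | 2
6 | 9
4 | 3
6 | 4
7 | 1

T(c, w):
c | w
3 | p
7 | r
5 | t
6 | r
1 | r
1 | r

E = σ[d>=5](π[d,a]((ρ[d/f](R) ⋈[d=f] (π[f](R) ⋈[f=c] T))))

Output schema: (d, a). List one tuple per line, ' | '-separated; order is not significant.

Subexpression sizes:
  R → 5
  ρ[d/f](R) → 5
  R → 5
  π[f](R) → 5
  T → 6
  (π[f](R) ⋈[f=c] T) → 3
  (ρ[d/f](R) ⋈[d=f] (π[f](R) ⋈[f=c] T)) → 5
  π[d,a]((ρ[d/f](R) ⋈[d=f] (π[f](R) ⋈[f=c] T))) → 5
  σ[d>=5](π[d,a]((ρ[d/f](R) ⋈[d=f] (π[f](R) ⋈[f=c] T)))) → 5

== RESULT ==
d | a
6 | 4
6 | 4
6 | 9
6 | 9
7 | 1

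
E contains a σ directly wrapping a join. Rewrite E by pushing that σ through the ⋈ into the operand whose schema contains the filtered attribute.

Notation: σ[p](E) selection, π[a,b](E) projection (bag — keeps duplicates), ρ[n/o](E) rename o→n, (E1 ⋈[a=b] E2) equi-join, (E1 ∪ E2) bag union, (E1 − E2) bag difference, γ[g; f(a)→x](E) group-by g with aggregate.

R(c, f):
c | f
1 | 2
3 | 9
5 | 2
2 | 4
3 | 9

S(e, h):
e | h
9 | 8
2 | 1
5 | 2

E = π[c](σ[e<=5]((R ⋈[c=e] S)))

σ filters on e, owned by the right side.
E' = π[c]((R ⋈[c=e] σ[e<=5](S)))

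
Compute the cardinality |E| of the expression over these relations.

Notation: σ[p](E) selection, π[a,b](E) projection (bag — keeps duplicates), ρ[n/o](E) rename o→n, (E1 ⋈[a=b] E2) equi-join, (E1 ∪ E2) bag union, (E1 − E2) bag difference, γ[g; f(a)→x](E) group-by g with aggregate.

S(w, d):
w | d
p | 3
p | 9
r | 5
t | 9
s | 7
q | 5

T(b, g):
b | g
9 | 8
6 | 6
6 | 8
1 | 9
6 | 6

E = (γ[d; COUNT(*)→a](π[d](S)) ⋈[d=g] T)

Subexpression sizes:
  S → 6
  π[d](S) → 6
  γ[d; COUNT(*)→a](π[d](S)) → 4
  T → 5
  (γ[d; COUNT(*)→a](π[d](S)) ⋈[d=g] T) → 1

|E| = 1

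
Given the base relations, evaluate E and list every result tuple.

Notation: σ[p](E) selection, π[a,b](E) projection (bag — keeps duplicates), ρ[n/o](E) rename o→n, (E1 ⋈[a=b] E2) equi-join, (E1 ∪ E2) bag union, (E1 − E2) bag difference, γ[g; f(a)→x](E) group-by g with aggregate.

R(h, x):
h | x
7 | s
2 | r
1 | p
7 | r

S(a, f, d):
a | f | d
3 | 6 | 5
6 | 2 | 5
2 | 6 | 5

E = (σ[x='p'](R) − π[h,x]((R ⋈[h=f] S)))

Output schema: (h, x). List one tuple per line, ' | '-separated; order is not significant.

Subexpression sizes:
  R → 4
  σ[x='p'](R) → 1
  R → 4
  S → 3
  (R ⋈[h=f] S) → 1
  π[h,x]((R ⋈[h=f] S)) → 1
  (σ[x='p'](R) − π[h,x]((R ⋈[h=f] S))) → 1

== RESULT ==
h | x
1 | p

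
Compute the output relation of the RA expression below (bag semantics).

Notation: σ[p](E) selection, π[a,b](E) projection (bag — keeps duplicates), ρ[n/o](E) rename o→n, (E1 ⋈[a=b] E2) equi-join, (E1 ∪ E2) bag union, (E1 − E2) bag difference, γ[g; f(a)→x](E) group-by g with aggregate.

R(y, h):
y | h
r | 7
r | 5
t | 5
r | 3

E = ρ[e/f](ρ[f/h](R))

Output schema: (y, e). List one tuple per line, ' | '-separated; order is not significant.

Row counts bottom-up:
  R → 4
  ρ[f/h](R) → 4
  ρ[e/f](ρ[f/h](R)) → 4

== RESULT ==
y | e
r | 3
r | 5
r | 7
t | 5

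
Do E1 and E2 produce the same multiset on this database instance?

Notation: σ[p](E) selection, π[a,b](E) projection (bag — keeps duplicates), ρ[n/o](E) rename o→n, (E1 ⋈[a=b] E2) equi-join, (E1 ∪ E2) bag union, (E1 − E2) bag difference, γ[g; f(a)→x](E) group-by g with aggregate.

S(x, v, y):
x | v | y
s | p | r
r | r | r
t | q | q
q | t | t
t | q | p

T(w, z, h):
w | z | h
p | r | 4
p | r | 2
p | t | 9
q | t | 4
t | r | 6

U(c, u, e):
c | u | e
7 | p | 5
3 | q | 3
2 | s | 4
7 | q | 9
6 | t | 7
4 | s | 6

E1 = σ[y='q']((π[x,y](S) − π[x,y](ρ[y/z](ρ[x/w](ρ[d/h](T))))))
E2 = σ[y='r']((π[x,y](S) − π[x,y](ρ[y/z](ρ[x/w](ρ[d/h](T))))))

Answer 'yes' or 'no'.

E1 subexpression sizes:
  S → 5
  π[x,y](S) → 5
  T → 5
  ρ[d/h](T) → 5
  ρ[x/w](ρ[d/h](T)) → 5
  ρ[y/z](ρ[x/w](ρ[d/h](T))) → 5
  π[x,y](ρ[y/z](ρ[x/w](ρ[d/h](T)))) → 5
  (π[x,y](S) − π[x,y](ρ[y/z](ρ[x/w](ρ[d/h](T))))) → 4
  σ[y='q']((π[x,y](S) − π[x,y](ρ[y/z](ρ[x/w](ρ[d/h](T)))))) → 1
E2 subexpression sizes:
  S → 5
  π[x,y](S) → 5
  T → 5
  ρ[d/h](T) → 5
  ρ[x/w](ρ[d/h](T)) → 5
  ρ[y/z](ρ[x/w](ρ[d/h](T))) → 5
  π[x,y](ρ[y/z](ρ[x/w](ρ[d/h](T)))) → 5
  (π[x,y](S) − π[x,y](ρ[y/z](ρ[x/w](ρ[d/h](T))))) → 4
  σ[y='r']((π[x,y](S) − π[x,y](ρ[y/z](ρ[x/w](ρ[d/h](T)))))) → 2

E1 result:
x | y
t | q
E2 result:
x | y
r | r
s | r
Witness: ('s', 'r') appears 0× in E1 but 1× in E2.

no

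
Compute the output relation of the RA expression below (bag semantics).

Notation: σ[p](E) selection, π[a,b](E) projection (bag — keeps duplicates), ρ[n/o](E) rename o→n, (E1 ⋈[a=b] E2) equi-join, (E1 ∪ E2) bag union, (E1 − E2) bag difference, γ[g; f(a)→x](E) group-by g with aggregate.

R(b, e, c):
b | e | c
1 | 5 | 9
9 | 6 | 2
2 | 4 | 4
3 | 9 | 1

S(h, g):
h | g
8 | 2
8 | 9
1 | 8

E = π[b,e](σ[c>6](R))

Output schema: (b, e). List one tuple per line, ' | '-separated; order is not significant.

Row counts bottom-up:
  R → 4
  σ[c>6](R) → 1
  π[b,e](σ[c>6](R)) → 1

== RESULT ==
b | e
1 | 5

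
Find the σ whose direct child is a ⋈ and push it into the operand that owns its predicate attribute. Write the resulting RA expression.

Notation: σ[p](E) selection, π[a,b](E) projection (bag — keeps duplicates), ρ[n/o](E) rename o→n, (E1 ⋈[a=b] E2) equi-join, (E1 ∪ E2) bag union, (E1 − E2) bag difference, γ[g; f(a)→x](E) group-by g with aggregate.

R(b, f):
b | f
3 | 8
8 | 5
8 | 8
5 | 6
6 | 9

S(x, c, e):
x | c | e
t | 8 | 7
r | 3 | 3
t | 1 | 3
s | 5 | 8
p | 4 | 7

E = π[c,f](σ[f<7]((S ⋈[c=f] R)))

σ filters on f, owned by the right side.
E' = π[c,f]((S ⋈[c=f] σ[f<7](R)))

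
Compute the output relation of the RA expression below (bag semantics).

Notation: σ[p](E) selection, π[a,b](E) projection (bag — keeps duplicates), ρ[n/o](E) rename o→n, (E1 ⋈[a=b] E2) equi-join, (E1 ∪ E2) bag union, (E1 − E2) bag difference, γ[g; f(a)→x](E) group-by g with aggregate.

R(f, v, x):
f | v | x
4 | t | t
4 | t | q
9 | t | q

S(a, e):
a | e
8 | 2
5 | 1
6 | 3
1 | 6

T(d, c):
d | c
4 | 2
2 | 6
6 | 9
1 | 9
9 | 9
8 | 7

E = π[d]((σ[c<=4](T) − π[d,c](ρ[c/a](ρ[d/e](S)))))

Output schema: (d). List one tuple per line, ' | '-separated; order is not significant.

Subexpression sizes:
  T → 6
  σ[c<=4](T) → 1
  S → 4
  ρ[d/e](S) → 4
  ρ[c/a](ρ[d/e](S)) → 4
  π[d,c](ρ[c/a](ρ[d/e](S))) → 4
  (σ[c<=4](T) − π[d,c](ρ[c/a](ρ[d/e](S)))) → 1
  π[d]((σ[c<=4](T) − π[d,c](ρ[c/a](ρ[d/e](S))))) → 1

== RESULT ==
d
4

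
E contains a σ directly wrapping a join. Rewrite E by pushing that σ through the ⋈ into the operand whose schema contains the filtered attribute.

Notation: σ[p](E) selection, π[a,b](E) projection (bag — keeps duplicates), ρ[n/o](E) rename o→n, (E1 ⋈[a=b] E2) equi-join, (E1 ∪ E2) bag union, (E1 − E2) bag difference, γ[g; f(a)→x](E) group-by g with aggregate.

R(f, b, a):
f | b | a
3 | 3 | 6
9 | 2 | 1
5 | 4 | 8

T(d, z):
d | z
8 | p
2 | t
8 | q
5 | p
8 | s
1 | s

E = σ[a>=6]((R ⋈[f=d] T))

σ filters on a, owned by the left side.
E' = (σ[a>=6](R) ⋈[f=d] T)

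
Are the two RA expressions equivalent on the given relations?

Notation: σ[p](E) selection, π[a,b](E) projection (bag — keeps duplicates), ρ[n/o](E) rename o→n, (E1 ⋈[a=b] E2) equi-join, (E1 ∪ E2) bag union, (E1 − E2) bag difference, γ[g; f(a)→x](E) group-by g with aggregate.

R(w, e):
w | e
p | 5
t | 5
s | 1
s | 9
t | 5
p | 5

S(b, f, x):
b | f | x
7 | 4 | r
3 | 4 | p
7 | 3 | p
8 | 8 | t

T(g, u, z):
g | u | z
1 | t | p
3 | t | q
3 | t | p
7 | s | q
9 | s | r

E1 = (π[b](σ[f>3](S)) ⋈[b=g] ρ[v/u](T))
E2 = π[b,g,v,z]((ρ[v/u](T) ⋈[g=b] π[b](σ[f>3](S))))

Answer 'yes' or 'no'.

E1 stepwise |·|:
  S → 4
  σ[f>3](S) → 3
  π[b](σ[f>3](S)) → 3
  T → 5
  ρ[v/u](T) → 5
  (π[b](σ[f>3](S)) ⋈[b=g] ρ[v/u](T)) → 3
E2 stepwise |·|:
  T → 5
  ρ[v/u](T) → 5
  S → 4
  σ[f>3](S) → 3
  π[b](σ[f>3](S)) → 3
  (ρ[v/u](T) ⋈[g=b] π[b](σ[f>3](S))) → 3
  π[b,g,v,z]((ρ[v/u](T) ⋈[g=b] π[b](σ[f>3](S)))) → 3

E1 and E2 produce the same multiset:
b | g | v | z
3 | 3 | t | p
3 | 3 | t | q
7 | 7 | s | q

yes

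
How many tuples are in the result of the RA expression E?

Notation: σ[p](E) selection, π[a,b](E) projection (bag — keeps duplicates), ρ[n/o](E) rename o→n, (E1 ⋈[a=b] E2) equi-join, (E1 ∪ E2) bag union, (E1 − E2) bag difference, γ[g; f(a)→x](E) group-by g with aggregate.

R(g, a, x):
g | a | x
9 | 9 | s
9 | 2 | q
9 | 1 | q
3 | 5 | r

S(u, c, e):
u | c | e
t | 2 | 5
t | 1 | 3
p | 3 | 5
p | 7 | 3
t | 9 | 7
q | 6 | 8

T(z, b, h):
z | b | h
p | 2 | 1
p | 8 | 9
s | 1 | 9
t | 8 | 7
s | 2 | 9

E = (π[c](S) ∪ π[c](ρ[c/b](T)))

Per-node cardinality:
  S → 6
  π[c](S) → 6
  T → 5
  ρ[c/b](T) → 5
  π[c](ρ[c/b](T)) → 5
  (π[c](S) ∪ π[c](ρ[c/b](T))) → 11

|E| = 11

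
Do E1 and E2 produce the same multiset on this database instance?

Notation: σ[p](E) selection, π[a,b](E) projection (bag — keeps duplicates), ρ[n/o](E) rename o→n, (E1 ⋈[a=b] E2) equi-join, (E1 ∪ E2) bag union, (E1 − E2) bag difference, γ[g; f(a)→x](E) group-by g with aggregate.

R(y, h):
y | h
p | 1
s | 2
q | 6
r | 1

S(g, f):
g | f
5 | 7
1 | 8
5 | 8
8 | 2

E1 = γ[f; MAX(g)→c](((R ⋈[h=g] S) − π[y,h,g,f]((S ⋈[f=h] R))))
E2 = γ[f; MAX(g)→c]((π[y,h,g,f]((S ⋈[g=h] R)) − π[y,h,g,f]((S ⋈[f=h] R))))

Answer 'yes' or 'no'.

E1 subexpression sizes:
  R → 4
  S → 4
  (R ⋈[h=g] S) → 2
  S → 4
  R → 4
  (S ⋈[f=h] R) → 1
  π[y,h,g,f]((S ⋈[f=h] R)) → 1
  ((R ⋈[h=g] S) − π[y,h,g,f]((S ⋈[f=h] R))) → 2
  γ[f; MAX(g)→c](((R ⋈[h=g] S) − π[y,h,g,f]((S ⋈[f=h] R)))) → 1
E2 subexpression sizes:
  S → 4
  R → 4
  (S ⋈[g=h] R) → 2
  π[y,h,g,f]((S ⋈[g=h] R)) → 2
  S → 4
  R → 4
  (S ⋈[f=h] R) → 1
  π[y,h,g,f]((S ⋈[f=h] R)) → 1
  (π[y,h,g,f]((S ⋈[g=h] R)) − π[y,h,g,f]((S ⋈[f=h] R))) → 2
  γ[f; MAX(g)→c]((π[y,h,g,f]((S ⋈[g=h] R)) − π[y,h,g,f]((S ⋈[f=h] R)))) → 1

E1 and E2 produce the same multiset:
f | c
8 | 1

yes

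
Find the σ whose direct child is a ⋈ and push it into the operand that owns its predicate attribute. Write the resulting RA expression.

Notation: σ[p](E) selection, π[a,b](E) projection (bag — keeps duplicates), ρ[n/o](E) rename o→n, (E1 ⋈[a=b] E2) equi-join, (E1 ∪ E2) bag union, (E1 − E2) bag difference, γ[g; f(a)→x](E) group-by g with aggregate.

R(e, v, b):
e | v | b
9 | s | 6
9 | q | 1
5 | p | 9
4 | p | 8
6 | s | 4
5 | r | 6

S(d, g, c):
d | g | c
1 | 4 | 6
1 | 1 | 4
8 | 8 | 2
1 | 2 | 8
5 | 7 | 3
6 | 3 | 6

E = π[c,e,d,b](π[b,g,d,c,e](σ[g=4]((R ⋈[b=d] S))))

σ filters on g, owned by the right side.
E' = π[c,e,d,b](π[b,g,d,c,e]((R ⋈[b=d] σ[g=4](S))))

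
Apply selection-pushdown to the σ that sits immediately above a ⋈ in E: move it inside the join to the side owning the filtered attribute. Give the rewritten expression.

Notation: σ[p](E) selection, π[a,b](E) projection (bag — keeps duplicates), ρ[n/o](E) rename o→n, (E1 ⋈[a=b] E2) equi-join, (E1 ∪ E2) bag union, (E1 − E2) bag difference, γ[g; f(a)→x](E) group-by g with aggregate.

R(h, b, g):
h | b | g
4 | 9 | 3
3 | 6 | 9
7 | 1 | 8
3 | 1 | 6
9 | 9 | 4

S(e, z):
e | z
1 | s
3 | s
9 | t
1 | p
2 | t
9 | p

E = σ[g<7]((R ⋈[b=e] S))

σ filters on g, owned by the left side.
E' = (σ[g<7](R) ⋈[b=e] S)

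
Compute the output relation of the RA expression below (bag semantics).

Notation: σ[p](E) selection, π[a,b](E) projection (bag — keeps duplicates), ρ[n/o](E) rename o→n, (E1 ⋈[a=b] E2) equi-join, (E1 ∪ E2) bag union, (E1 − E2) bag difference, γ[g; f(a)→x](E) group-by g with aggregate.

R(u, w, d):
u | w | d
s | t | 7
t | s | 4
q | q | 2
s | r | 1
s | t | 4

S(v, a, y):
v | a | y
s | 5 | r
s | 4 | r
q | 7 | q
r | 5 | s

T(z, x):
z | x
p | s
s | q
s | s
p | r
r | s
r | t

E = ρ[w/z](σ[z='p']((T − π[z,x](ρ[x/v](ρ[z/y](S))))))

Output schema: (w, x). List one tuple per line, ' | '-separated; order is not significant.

Row counts bottom-up:
  T → 6
  S → 4
  ρ[z/y](S) → 4
  ρ[x/v](ρ[z/y](S)) → 4
  π[z,x](ρ[x/v](ρ[z/y](S))) → 4
  (T − π[z,x](ρ[x/v](ρ[z/y](S)))) → 5
  σ[z='p']((T − π[z,x](ρ[x/v](ρ[z/y](S))))) → 2
  ρ[w/z](σ[z='p']((T − π[z,x](ρ[x/v](ρ[z/y](S)))))) → 2

== RESULT ==
w | x
p | r
p | s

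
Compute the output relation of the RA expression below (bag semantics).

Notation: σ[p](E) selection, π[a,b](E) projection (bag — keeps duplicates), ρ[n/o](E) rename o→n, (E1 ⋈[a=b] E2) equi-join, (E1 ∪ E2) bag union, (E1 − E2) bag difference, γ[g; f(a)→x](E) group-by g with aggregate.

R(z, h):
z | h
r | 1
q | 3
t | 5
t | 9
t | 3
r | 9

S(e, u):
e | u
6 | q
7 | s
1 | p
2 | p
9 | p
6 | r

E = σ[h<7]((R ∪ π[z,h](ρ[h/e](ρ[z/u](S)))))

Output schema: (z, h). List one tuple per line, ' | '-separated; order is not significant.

Subexpression sizes:
  R → 6
  S → 6
  ρ[z/u](S) → 6
  ρ[h/e](ρ[z/u](S)) → 6
  π[z,h](ρ[h/e](ρ[z/u](S))) → 6
  (R ∪ π[z,h](ρ[h/e](ρ[z/u](S)))) → 12
  σ[h<7]((R ∪ π[z,h](ρ[h/e](ρ[z/u](S))))) → 8

== RESULT ==
z | h
p | 1
p | 2
q | 3
q | 6
r | 1
r | 6
t | 3
t | 5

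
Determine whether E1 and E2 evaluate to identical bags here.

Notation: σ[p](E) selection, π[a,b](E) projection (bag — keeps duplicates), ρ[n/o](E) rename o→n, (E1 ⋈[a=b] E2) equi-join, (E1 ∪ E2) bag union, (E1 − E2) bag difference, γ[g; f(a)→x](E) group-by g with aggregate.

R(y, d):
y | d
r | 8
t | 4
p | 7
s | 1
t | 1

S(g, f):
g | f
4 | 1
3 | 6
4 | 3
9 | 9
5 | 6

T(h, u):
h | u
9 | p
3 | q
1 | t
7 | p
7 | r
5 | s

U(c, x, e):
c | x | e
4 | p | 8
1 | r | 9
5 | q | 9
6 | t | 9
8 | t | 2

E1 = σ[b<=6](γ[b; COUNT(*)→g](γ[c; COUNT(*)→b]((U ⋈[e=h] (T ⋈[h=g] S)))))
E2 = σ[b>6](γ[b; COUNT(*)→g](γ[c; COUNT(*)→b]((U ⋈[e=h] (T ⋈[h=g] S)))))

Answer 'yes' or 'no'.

E1 subexpression sizes:
  U → 5
  T → 6
  S → 5
  (T ⋈[h=g] S) → 3
  (U ⋈[e=h] (T ⋈[h=g] S)) → 3
  γ[c; COUNT(*)→b]((U ⋈[e=h] (T ⋈[h=g] S))) → 3
  γ[b; COUNT(*)→g](γ[c; COUNT(*)→b]((U ⋈[e=h] (T ⋈[h=g] S)))) → 1
  σ[b<=6](γ[b; COUNT(*)→g](γ[c; COUNT(*)→b]((U ⋈[e=h] (T ⋈[h=g] S))))) → 1
E2 subexpression sizes:
  U → 5
  T → 6
  S → 5
  (T ⋈[h=g] S) → 3
  (U ⋈[e=h] (T ⋈[h=g] S)) → 3
  γ[c; COUNT(*)→b]((U ⋈[e=h] (T ⋈[h=g] S))) → 3
  γ[b; COUNT(*)→g](γ[c; COUNT(*)→b]((U ⋈[e=h] (T ⋈[h=g] S)))) → 1
  σ[b>6](γ[b; COUNT(*)→g](γ[c; COUNT(*)→b]((U ⋈[e=h] (T ⋈[h=g] S))))) → 0

E1 result:
b | g
1 | 3
E2 result:
b | g
(0 rows)
Witness: (1, 3) appears 1× in E1 but 0× in E2.

no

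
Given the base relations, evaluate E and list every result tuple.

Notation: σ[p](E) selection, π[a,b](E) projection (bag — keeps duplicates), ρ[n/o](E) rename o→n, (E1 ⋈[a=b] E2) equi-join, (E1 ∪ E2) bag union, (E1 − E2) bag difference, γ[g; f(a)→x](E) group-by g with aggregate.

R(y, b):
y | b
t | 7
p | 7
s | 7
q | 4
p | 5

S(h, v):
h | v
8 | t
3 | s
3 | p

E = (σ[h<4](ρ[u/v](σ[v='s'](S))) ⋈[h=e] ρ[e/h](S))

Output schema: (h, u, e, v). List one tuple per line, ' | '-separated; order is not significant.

Stepwise |·|:
  S → 3
  σ[v='s'](S) → 1
  ρ[u/v](σ[v='s'](S)) → 1
  σ[h<4](ρ[u/v](σ[v='s'](S))) → 1
  S → 3
  ρ[e/h](S) → 3
  (σ[h<4](ρ[u/v](σ[v='s'](S))) ⋈[h=e] ρ[e/h](S)) → 2

== RESULT ==
h | u | e | v
3 | s | 3 | p
3 | s | 3 | s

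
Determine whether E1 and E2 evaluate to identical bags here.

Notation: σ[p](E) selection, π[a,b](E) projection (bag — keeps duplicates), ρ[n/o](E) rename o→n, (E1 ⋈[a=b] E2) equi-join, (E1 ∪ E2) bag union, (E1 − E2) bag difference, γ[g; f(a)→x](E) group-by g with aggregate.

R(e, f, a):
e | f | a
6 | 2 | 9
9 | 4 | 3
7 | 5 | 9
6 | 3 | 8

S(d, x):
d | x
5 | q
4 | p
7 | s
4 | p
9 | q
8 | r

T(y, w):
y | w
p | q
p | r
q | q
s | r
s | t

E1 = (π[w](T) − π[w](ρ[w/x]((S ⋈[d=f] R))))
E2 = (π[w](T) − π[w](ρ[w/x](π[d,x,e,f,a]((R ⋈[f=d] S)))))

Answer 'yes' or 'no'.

E1 subexpression sizes:
  T → 5
  π[w](T) → 5
  S → 6
  R → 4
  (S ⋈[d=f] R) → 3
  ρ[w/x]((S ⋈[d=f] R)) → 3
  π[w](ρ[w/x]((S ⋈[d=f] R))) → 3
  (π[w](T) − π[w](ρ[w/x]((S ⋈[d=f] R)))) → 4
E2 subexpression sizes:
  T → 5
  π[w](T) → 5
  R → 4
  S → 6
  (R ⋈[f=d] S) → 3
  π[d,x,e,f,a]((R ⋈[f=d] S)) → 3
  ρ[w/x](π[d,x,e,f,a]((R ⋈[f=d] S))) → 3
  π[w](ρ[w/x](π[d,x,e,f,a]((R ⋈[f=d] S)))) → 3
  (π[w](T) − π[w](ρ[w/x](π[d,x,e,f,a]((R ⋈[f=d] S))))) → 4

E1 and E2 produce the same multiset:
w
q
r
r
t

yes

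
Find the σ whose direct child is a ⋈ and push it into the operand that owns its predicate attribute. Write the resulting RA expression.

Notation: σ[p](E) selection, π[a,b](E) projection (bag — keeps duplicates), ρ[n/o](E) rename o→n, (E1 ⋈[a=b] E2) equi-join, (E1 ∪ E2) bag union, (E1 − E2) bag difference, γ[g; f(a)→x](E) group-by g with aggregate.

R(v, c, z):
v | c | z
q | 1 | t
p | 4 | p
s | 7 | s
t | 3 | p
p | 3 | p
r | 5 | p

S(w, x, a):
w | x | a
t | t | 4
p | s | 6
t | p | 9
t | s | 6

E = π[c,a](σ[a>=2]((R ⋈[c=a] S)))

σ filters on a, owned by the right side.
E' = π[c,a]((R ⋈[c=a] σ[a>=2](S)))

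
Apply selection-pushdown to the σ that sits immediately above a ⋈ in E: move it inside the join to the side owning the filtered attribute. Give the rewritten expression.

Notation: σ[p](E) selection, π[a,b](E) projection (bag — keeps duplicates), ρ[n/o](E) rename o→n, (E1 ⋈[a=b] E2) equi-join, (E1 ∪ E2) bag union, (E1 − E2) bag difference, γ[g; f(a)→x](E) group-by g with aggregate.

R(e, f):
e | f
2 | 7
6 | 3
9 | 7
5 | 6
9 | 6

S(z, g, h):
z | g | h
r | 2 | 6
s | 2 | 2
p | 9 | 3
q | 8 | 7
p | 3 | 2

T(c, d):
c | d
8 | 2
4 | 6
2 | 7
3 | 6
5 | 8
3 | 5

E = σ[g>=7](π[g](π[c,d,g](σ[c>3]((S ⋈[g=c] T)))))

σ filters on c, owned by the right side.
E' = σ[g>=7](π[g](π[c,d,g]((S ⋈[g=c] σ[c>3](T)))))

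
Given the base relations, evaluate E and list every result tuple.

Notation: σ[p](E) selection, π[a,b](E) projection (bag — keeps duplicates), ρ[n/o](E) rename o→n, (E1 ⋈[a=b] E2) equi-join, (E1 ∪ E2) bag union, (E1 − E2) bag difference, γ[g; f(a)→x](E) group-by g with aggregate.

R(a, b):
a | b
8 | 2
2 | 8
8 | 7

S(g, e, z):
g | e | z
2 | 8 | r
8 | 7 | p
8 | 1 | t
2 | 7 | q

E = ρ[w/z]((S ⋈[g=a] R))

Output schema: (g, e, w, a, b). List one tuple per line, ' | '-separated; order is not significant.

Subexpression sizes:
  S → 4
  R → 3
  (S ⋈[g=a] R) → 6
  ρ[w/z]((S ⋈[g=a] R)) → 6

== RESULT ==
g | e | w | a | b
2 | 7 | q | 2 | 8
2 | 8 | r | 2 | 8
8 | 1 | t | 8 | 2
8 | 1 | t | 8 | 7
8 | 7 | p | 8 | 2
8 | 7 | p | 8 | 7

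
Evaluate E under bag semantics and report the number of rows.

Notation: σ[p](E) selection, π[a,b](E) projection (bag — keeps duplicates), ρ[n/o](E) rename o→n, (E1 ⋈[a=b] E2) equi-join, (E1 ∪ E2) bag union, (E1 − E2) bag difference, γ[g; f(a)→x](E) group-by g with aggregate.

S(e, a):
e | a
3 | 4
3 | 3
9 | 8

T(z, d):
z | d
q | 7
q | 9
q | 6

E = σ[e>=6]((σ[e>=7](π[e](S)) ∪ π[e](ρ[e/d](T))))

Per-node cardinality:
  S → 3
  π[e](S) → 3
  σ[e>=7](π[e](S)) → 1
  T → 3
  ρ[e/d](T) → 3
  π[e](ρ[e/d](T)) → 3
  (σ[e>=7](π[e](S)) ∪ π[e](ρ[e/d](T))) → 4
  σ[e>=6]((σ[e>=7](π[e](S)) ∪ π[e](ρ[e/d](T)))) → 4

|E| = 4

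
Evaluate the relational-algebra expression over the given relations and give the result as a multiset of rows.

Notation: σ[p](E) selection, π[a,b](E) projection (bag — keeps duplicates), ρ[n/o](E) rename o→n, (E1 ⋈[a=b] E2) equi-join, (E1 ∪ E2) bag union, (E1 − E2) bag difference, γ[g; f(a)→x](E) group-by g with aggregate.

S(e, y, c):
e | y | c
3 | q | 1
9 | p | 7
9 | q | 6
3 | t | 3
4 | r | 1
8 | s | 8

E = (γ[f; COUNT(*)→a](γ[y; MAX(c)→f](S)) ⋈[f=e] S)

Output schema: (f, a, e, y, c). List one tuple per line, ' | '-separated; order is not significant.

Stepwise |·|:
  S → 6
  γ[y; MAX(c)→f](S) → 5
  γ[f; COUNT(*)→a](γ[y; MAX(c)→f](S)) → 5
  S → 6
  (γ[f; COUNT(*)→a](γ[y; MAX(c)→f](S)) ⋈[f=e] S) → 3

== RESULT ==
f | a | e | y | c
3 | 1 | 3 | q | 1
3 | 1 | 3 | t | 3
8 | 1 | 8 | s | 8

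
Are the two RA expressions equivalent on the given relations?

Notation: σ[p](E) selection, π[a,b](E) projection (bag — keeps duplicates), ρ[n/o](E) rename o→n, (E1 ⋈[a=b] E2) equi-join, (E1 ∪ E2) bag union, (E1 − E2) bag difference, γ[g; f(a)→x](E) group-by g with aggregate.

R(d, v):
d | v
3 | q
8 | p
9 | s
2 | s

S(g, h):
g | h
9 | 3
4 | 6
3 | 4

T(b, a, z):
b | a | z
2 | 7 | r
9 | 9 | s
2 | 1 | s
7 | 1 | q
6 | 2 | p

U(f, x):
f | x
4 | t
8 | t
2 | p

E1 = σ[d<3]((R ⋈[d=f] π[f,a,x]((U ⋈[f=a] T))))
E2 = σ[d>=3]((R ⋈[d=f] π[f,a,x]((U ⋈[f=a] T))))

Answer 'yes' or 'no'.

E1 stepwise |·|:
  R → 4
  U → 3
  T → 5
  (U ⋈[f=a] T) → 1
  π[f,a,x]((U ⋈[f=a] T)) → 1
  (R ⋈[d=f] π[f,a,x]((U ⋈[f=a] T))) → 1
  σ[d<3]((R ⋈[d=f] π[f,a,x]((U ⋈[f=a] T)))) → 1
E2 stepwise |·|:
  R → 4
  U → 3
  T → 5
  (U ⋈[f=a] T) → 1
  π[f,a,x]((U ⋈[f=a] T)) → 1
  (R ⋈[d=f] π[f,a,x]((U ⋈[f=a] T))) → 1
  σ[d>=3]((R ⋈[d=f] π[f,a,x]((U ⋈[f=a] T)))) → 0

E1 result:
d | v | f | a | x
2 | s | 2 | 2 | p
E2 result:
d | v | f | a | x
(0 rows)
Witness: (2, 's', 2, 2, 'p') appears 1× in E1 but 0× in E2.

no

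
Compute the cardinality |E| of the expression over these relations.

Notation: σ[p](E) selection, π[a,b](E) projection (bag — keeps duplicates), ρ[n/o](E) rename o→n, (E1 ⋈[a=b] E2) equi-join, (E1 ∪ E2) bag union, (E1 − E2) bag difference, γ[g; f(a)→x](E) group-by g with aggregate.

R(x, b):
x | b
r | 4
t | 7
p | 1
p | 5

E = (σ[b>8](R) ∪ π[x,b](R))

Stepwise |·|:
  R → 4
  σ[b>8](R) → 0
  R → 4
  π[x,b](R) → 4
  (σ[b>8](R) ∪ π[x,b](R)) → 4

|E| = 4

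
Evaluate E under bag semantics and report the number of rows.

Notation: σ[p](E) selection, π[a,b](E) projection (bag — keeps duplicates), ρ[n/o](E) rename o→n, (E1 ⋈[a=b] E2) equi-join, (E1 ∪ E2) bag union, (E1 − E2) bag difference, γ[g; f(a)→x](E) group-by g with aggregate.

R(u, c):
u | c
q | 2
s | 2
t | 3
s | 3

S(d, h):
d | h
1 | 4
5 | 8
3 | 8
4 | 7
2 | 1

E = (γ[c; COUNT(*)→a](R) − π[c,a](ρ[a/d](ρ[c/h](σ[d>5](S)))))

Stepwise |·|:
  R → 4
  γ[c; COUNT(*)→a](R) → 2
  S → 5
  σ[d>5](S) → 0
  ρ[c/h](σ[d>5](S)) → 0
  ρ[a/d](ρ[c/h](σ[d>5](S))) → 0
  π[c,a](ρ[a/d](ρ[c/h](σ[d>5](S)))) → 0
  (γ[c; COUNT(*)→a](R) − π[c,a](ρ[a/d](ρ[c/h](σ[d>5](S))))) → 2

|E| = 2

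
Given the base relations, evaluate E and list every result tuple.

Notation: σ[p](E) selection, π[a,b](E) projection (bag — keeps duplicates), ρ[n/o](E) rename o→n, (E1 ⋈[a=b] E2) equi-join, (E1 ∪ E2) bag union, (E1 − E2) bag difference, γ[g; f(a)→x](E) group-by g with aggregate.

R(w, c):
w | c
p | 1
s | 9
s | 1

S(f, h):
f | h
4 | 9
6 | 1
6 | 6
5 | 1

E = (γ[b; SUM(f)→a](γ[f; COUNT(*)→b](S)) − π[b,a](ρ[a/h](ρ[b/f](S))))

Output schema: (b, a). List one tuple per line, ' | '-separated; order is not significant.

Subexpression sizes:
  S → 4
  γ[f; COUNT(*)→b](S) → 3
  γ[b; SUM(f)→a](γ[f; COUNT(*)→b](S)) → 2
  S → 4
  ρ[b/f](S) → 4
  ρ[a/h](ρ[b/f](S)) → 4
  π[b,a](ρ[a/h](ρ[b/f](S))) → 4
  (γ[b; SUM(f)→a](γ[f; COUNT(*)→b](S)) − π[b,a](ρ[a/h](ρ[b/f](S)))) → 2

== RESULT ==
b | a
1 | 9
2 | 6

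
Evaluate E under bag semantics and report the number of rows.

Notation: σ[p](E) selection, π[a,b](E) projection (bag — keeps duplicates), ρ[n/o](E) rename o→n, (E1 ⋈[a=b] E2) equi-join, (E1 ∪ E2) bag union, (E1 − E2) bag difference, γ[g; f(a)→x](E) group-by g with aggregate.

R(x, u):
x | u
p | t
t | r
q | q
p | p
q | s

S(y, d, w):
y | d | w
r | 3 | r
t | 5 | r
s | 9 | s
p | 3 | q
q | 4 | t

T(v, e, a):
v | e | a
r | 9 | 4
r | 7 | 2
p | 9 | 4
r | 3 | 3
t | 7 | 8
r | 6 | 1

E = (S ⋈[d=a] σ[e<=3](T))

Row counts bottom-up:
  S → 5
  T → 6
  σ[e<=3](T) → 1
  (S ⋈[d=a] σ[e<=3](T)) → 2

|E| = 2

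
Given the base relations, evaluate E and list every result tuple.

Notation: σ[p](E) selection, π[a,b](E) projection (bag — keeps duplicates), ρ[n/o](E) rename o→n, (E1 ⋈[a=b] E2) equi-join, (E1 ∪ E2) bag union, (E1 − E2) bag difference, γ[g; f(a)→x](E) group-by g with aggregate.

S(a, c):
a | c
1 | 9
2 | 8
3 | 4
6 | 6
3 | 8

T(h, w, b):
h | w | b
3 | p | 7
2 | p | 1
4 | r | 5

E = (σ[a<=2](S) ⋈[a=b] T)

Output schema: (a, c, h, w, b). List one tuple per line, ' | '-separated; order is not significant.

Stepwise |·|:
  S → 5
  σ[a<=2](S) → 2
  T → 3
  (σ[a<=2](S) ⋈[a=b] T) → 1

== RESULT ==
a | c | h | w | b
1 | 9 | 2 | p | 1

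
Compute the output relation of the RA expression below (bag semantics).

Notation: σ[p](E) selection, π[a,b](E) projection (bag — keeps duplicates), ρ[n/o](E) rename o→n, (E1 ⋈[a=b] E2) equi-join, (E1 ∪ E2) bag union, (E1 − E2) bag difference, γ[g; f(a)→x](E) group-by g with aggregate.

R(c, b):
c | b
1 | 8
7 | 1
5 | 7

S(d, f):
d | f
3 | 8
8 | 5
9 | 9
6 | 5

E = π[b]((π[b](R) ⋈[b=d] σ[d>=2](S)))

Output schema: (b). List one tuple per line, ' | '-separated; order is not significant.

Per-node cardinality:
  R → 3
  π[b](R) → 3
  S → 4
  σ[d>=2](S) → 4
  (π[b](R) ⋈[b=d] σ[d>=2](S)) → 1
  π[b]((π[b](R) ⋈[b=d] σ[d>=2](S))) → 1

== RESULT ==
b
8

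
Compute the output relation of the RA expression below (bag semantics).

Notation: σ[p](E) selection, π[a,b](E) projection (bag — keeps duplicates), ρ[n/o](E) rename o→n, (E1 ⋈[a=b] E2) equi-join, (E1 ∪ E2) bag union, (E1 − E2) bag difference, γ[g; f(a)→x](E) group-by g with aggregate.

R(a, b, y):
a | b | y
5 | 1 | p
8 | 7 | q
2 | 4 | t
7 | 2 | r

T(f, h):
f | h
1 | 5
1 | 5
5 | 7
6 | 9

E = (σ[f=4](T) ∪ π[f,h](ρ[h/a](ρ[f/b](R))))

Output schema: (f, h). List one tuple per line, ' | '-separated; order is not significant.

Row counts bottom-up:
  T → 4
  σ[f=4](T) → 0
  R → 4
  ρ[f/b](R) → 4
  ρ[h/a](ρ[f/b](R)) → 4
  π[f,h](ρ[h/a](ρ[f/b](R))) → 4
  (σ[f=4](T) ∪ π[f,h](ρ[h/a](ρ[f/b](R)))) → 4

== RESULT ==
f | h
1 | 5
2 | 7
4 | 2
7 | 8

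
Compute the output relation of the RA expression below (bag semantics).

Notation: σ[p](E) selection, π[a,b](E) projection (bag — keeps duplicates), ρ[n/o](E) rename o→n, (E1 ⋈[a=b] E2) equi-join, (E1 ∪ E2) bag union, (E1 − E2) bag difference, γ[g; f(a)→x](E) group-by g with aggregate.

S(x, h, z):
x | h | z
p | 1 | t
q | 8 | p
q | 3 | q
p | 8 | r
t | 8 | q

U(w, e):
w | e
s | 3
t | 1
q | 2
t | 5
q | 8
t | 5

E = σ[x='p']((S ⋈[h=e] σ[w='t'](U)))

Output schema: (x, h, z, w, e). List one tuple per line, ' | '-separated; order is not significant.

Stepwise |·|:
  S → 5
  U → 6
  σ[w='t'](U) → 3
  (S ⋈[h=e] σ[w='t'](U)) → 1
  σ[x='p']((S ⋈[h=e] σ[w='t'](U))) → 1

== RESULT ==
x | h | z | w | e
p | 1 | t | t | 1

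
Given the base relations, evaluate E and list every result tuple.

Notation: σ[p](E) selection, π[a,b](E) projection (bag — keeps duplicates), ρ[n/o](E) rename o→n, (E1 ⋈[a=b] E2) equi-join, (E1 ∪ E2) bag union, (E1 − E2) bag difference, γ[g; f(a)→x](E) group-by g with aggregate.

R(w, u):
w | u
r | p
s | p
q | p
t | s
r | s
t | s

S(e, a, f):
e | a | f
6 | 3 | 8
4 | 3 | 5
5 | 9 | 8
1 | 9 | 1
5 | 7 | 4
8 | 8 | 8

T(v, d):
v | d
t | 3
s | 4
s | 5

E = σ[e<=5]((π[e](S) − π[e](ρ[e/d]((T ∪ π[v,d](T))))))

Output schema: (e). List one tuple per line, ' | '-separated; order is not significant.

Subexpression sizes:
  S → 6
  π[e](S) → 6
  T → 3
  T → 3
  π[v,d](T) → 3
  (T ∪ π[v,d](T)) → 6
  ρ[e/d]((T ∪ π[v,d](T))) → 6
  π[e](ρ[e/d]((T ∪ π[v,d](T)))) → 6
  (π[e](S) − π[e](ρ[e/d]((T ∪ π[v,d](T))))) → 3
  σ[e<=5]((π[e](S) − π[e](ρ[e/d]((T ∪ π[v,d](T)))))) → 1

== RESULT ==
e
1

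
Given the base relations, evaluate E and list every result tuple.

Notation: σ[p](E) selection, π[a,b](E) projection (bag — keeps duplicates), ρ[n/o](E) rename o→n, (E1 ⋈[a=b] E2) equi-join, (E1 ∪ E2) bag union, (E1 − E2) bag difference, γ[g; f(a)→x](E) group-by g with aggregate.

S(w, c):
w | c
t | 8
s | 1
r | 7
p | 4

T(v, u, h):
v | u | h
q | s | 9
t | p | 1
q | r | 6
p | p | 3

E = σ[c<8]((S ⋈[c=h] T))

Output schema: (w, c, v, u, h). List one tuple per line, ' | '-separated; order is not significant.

Subexpression sizes:
  S → 4
  T → 4
  (S ⋈[c=h] T) → 1
  σ[c<8]((S ⋈[c=h] T)) → 1

== RESULT ==
w | c | v | u | h
s | 1 | t | p | 1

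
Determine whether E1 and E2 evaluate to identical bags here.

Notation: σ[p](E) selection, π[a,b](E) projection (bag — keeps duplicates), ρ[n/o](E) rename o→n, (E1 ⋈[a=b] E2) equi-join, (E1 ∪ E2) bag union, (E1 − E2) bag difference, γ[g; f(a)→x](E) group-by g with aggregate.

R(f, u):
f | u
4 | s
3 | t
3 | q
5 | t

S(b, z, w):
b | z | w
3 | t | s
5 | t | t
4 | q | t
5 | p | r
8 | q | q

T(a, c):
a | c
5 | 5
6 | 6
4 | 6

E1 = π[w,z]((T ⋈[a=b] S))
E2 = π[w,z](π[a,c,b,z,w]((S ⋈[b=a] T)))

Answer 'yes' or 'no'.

E1 per-node cardinality:
  T → 3
  S → 5
  (T ⋈[a=b] S) → 3
  π[w,z]((T ⋈[a=b] S)) → 3
E2 per-node cardinality:
  S → 5
  T → 3
  (S ⋈[b=a] T) → 3
  π[a,c,b,z,w]((S ⋈[b=a] T)) → 3
  π[w,z](π[a,c,b,z,w]((S ⋈[b=a] T))) → 3

E1 and E2 produce the same multiset:
w | z
r | p
t | q
t | t

yes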